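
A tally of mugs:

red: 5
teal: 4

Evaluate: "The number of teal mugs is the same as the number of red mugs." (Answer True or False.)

teal mugs: 4.
red mugs: 5.
The claim requires 4 = 5, which does not hold.

False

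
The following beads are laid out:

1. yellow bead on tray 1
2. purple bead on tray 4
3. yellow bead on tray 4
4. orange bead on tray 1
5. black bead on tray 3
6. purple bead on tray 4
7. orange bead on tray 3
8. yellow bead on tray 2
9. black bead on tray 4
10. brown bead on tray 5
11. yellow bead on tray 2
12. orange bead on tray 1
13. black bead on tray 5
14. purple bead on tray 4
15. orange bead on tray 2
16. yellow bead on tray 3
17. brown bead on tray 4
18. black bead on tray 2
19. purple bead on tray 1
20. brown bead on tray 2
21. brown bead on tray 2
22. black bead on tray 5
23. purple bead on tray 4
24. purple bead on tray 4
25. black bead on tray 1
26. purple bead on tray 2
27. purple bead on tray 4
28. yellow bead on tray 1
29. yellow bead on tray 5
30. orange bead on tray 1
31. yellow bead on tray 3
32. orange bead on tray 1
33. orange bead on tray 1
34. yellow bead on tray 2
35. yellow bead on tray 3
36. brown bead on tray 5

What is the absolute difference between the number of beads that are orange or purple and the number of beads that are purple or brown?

beads that are orange or purple: 15. beads that are purple or brown: 13.
|15 − 13| = 15 − 13 = 2.

2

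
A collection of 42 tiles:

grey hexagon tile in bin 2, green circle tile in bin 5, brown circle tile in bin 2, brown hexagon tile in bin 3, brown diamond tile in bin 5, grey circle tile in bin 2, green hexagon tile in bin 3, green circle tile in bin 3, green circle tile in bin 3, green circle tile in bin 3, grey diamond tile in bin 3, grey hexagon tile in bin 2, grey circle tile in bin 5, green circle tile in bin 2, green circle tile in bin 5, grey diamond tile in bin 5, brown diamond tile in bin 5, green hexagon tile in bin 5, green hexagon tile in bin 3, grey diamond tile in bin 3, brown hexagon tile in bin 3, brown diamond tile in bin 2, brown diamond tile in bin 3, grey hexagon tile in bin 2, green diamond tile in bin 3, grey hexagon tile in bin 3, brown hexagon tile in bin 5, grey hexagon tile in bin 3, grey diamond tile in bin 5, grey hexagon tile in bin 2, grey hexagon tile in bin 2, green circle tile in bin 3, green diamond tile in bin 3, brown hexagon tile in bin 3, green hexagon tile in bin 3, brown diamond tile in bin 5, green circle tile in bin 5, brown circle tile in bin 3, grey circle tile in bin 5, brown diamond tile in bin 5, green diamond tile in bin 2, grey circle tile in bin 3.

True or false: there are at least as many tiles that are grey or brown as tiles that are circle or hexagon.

There are 27 tiles that are grey or brown.
There are 29 tiles that are circle or hexagon.
The claim requires 27 ≥ 29, which does not hold.

False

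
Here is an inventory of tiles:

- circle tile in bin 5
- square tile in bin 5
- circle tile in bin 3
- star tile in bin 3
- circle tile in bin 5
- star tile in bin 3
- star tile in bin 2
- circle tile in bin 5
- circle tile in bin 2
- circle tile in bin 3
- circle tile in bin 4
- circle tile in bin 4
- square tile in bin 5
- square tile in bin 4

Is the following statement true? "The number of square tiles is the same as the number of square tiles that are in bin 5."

|square tiles| = 3.
|square tiles in bin 5| = 2.
The claim requires 3 = 2, which does not hold.

False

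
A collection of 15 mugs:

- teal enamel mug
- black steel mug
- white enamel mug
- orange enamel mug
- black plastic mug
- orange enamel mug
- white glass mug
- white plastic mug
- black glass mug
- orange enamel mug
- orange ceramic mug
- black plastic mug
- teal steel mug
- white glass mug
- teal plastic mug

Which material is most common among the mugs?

enamel

Counts by material: enamel 5, plastic 4, glass 3, steel 2, ceramic 1.
The maximum is 5, held uniquely by enamel.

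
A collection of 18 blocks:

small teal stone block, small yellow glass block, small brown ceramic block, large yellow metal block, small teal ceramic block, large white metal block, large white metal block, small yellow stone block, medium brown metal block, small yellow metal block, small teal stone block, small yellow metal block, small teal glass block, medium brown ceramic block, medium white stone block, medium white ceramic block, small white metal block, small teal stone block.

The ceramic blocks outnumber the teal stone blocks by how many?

1

ceramic blocks: 4.
teal stone blocks: 3.
4 − 3 = 1.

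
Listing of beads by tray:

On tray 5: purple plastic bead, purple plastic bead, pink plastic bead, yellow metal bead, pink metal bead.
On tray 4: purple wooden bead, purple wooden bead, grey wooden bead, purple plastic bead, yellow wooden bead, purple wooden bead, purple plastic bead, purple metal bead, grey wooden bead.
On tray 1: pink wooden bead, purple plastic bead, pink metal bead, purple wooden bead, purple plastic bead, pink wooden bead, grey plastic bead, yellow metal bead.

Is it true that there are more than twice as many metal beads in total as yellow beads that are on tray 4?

There are 5 metal beads.
There is 1 yellow bead on tray 4.
The claim requires 5 > 2 × 1 = 2, which holds.

True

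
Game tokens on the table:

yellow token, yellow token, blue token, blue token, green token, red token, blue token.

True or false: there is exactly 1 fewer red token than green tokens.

False

red tokens: 1.
green tokens: 1.
The claim requires 1 − 1 (= 0) to equal 1, which does not hold.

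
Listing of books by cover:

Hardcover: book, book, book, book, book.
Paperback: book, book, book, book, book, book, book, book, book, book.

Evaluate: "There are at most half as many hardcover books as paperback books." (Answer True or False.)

There are 5 hardcover books.
There are 10 paperback books.
The claim requires 2 × 5 = 10 ≤ 10, which holds.

True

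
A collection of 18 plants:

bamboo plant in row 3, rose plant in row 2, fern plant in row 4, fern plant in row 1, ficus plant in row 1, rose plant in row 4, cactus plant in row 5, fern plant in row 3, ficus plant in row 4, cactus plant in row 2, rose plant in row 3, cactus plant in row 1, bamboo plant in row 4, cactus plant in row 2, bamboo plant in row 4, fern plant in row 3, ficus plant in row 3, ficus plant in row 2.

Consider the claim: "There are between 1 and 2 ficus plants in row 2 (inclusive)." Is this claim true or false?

True

|ficus plants in row 2| = 1.
The claim requires 1 ≤ 1 ≤ 2, which holds.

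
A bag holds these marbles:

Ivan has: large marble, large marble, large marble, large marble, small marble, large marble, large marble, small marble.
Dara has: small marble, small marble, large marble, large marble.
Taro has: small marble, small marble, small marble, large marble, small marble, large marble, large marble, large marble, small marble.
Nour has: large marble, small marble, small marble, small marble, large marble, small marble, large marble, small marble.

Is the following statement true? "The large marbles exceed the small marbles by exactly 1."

large marbles: 15.
small marbles: 14.
The claim requires 15 − 14 (= 1) to equal 1, which holds.

True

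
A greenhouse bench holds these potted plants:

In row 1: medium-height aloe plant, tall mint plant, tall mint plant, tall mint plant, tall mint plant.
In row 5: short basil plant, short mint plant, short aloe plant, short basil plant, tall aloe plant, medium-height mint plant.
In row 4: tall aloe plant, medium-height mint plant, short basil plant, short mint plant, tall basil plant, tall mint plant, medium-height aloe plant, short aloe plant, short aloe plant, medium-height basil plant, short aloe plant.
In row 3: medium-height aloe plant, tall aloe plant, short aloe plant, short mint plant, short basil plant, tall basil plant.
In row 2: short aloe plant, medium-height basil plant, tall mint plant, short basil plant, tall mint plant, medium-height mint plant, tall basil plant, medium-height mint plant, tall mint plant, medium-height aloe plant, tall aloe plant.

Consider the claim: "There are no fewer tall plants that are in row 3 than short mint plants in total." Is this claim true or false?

False

tall plants in row 3: 2.
short mint plants: 3.
The claim requires 2 ≥ 3, which does not hold.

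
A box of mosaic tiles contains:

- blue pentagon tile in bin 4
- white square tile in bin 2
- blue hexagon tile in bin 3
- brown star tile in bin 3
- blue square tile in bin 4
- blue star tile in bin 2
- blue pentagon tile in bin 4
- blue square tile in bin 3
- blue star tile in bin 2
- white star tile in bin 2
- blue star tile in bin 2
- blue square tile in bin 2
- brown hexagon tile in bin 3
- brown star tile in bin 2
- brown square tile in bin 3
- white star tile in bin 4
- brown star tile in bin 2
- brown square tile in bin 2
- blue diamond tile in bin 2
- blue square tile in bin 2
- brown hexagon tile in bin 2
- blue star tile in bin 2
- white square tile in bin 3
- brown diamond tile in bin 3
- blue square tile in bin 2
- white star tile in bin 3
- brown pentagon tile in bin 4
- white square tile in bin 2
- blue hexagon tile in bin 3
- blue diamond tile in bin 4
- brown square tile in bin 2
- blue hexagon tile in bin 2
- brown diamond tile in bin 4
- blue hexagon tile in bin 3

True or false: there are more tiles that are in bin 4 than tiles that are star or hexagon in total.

There are 7 tiles in bin 4.
There are 16 tiles that are star or hexagon.
The claim requires 7 > 16, which does not hold.

False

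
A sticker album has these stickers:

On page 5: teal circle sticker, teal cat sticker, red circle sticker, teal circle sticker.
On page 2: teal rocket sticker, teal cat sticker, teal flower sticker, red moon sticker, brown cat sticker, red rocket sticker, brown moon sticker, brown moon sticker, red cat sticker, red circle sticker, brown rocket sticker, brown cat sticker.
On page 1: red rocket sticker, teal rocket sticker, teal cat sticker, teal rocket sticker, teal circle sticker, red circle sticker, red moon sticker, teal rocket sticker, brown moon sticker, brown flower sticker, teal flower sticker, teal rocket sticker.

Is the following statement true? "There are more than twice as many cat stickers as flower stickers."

There are 6 cat stickers.
There are 3 flower stickers.
The claim requires 6 > 2 × 3 = 6, which does not hold.

False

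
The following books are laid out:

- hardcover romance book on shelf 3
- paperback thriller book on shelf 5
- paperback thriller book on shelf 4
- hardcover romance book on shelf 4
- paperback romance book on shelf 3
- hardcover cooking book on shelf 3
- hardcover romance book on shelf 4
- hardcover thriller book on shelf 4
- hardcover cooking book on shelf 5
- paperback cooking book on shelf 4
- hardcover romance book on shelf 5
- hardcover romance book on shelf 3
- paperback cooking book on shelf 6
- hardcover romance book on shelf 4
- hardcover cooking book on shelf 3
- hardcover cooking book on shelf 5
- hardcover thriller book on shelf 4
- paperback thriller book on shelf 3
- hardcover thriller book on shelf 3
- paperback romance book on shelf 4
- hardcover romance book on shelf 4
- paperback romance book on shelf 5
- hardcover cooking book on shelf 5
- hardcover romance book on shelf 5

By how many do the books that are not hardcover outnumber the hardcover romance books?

0

books that are not hardcover: 8.
hardcover romance books: 8.
8 − 8 = 0.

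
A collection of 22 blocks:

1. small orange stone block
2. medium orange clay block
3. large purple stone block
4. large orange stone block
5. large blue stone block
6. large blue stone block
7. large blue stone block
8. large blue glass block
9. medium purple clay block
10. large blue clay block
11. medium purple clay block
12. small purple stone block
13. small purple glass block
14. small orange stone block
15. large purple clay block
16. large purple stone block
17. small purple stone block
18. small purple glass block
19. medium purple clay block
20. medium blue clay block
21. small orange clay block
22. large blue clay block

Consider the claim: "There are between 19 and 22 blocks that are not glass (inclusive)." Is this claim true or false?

True

There are 19 blocks that are not glass.
The claim requires 19 ≤ 19 ≤ 22, which holds.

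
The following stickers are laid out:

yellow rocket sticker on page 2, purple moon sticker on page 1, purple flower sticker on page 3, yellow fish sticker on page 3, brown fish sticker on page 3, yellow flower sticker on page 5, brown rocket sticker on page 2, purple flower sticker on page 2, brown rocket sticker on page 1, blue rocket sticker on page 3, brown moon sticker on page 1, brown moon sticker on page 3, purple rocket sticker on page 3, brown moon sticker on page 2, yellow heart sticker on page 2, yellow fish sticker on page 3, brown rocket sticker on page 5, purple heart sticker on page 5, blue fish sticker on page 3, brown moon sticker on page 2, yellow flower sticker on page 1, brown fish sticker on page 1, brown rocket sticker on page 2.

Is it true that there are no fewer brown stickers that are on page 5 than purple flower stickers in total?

False

There is 1 brown sticker on page 5.
There are 2 purple flower stickers.
The claim requires 1 ≥ 2, which does not hold.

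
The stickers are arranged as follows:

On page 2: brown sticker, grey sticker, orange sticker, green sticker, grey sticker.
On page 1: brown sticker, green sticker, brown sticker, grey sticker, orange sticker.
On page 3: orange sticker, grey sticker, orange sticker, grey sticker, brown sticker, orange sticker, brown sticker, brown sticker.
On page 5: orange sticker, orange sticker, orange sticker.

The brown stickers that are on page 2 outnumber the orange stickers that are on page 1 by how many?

brown stickers on page 2: 1.
orange stickers on page 1: 1.
1 − 1 = 0.

0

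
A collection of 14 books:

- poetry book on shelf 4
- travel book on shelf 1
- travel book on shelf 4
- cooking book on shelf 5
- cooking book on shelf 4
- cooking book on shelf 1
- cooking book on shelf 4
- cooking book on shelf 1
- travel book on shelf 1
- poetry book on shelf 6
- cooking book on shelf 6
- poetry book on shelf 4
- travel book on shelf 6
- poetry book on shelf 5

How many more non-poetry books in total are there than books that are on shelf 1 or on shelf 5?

4

non-poetry books: 10.
books on shelf 1 or on shelf 5: 6.
10 − 6 = 4.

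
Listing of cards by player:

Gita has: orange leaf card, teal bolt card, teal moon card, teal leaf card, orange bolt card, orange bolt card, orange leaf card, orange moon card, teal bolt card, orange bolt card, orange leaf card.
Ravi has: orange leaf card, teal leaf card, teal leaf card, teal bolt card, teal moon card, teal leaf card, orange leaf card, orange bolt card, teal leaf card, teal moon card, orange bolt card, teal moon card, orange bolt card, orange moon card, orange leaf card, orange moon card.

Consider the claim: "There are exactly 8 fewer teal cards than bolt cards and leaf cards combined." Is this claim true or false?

|teal cards| = 12.
bolt cards: 9; leaf cards: 11; combined: 9 + 11 = 20.
The claim requires 20 − 12 (= 8) to equal 8, which holds.

True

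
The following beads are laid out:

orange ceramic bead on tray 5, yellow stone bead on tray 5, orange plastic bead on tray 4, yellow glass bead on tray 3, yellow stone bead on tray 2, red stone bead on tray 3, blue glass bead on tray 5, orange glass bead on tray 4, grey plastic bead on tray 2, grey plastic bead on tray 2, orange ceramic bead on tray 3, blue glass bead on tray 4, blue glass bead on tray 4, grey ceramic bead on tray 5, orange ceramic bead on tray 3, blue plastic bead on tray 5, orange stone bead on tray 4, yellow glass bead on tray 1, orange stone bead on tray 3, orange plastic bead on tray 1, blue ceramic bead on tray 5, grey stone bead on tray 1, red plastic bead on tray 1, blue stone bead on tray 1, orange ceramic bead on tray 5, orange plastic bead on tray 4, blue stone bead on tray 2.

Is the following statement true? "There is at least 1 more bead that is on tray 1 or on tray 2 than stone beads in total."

True

|beads on tray 1 or on tray 2| = 9.
|stone beads| = 8.
The claim requires 9 − 8 = 1 ≥ 1, which holds.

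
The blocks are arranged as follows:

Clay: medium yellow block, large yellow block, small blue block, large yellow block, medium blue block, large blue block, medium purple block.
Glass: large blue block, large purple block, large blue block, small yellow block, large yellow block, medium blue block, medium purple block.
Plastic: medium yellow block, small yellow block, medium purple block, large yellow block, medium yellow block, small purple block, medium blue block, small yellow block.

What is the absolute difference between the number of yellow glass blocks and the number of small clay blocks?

1

yellow glass blocks: 2. small clay blocks: 1.
|2 − 1| = 2 − 1 = 1.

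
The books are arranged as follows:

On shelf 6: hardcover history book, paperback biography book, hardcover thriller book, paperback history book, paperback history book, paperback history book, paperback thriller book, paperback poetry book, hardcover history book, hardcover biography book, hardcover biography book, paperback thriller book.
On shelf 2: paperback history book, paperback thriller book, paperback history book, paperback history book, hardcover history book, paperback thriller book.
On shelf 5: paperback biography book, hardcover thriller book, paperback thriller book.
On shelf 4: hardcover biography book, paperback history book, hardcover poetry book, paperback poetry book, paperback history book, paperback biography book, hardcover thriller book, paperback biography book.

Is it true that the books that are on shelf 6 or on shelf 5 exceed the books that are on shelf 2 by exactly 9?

True

There are 15 books on shelf 6 or on shelf 5.
There are 6 books on shelf 2.
The claim requires 15 − 6 (= 9) to equal 9, which holds.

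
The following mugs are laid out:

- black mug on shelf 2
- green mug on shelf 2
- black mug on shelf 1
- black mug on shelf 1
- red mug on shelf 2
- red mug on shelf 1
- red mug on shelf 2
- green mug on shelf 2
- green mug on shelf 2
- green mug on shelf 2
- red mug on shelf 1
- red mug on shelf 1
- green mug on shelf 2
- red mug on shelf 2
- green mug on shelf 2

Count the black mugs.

3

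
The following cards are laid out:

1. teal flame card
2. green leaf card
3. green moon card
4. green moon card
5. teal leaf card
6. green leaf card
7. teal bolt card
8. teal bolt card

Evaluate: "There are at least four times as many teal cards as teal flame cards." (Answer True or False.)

True

teal cards: 4.
teal flame cards: 1.
The claim requires 4 ≥ 4 × 1 = 4, which holds.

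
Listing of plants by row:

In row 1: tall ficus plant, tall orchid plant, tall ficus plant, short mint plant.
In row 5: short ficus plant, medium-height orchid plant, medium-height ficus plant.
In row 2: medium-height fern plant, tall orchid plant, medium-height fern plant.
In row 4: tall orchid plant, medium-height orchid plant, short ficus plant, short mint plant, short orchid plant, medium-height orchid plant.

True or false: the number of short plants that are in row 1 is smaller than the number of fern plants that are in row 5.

False

There is 1 short plant in row 1.
There are 0 fern plants in row 5.
The claim requires 1 < 0, which does not hold.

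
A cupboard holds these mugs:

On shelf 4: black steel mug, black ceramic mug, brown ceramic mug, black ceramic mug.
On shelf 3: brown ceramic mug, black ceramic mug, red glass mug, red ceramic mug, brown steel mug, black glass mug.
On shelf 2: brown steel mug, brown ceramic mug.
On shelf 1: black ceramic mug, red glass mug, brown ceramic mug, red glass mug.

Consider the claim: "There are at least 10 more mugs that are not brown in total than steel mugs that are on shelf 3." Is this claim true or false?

|mugs that are not brown| = 10.
|steel mugs on shelf 3| = 1.
The claim requires 10 − 1 = 9 ≥ 10, which does not hold.

False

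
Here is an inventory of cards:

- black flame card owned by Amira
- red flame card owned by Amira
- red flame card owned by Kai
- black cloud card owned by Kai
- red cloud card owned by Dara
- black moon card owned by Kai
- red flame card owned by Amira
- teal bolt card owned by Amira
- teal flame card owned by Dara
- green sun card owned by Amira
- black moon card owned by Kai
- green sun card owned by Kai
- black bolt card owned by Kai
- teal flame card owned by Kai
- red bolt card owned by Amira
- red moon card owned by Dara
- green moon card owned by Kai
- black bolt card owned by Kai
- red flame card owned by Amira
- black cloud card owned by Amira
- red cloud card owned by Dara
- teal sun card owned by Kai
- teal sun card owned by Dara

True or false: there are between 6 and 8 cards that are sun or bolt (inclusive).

True

There are 8 cards that are sun or bolt.
The claim requires 6 ≤ 8 ≤ 8, which holds.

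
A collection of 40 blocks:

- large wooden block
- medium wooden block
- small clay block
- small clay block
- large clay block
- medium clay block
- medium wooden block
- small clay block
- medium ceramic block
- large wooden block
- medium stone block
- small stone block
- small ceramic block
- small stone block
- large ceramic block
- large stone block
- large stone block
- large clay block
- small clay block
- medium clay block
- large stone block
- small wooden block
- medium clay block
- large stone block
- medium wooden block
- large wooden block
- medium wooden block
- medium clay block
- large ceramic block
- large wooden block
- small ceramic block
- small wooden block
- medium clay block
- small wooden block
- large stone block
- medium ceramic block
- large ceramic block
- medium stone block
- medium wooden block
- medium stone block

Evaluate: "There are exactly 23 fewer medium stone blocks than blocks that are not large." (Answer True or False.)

There are 3 medium stone blocks.
There are 26 blocks that are not large.
The claim requires 26 − 3 (= 23) to equal 23, which holds.

True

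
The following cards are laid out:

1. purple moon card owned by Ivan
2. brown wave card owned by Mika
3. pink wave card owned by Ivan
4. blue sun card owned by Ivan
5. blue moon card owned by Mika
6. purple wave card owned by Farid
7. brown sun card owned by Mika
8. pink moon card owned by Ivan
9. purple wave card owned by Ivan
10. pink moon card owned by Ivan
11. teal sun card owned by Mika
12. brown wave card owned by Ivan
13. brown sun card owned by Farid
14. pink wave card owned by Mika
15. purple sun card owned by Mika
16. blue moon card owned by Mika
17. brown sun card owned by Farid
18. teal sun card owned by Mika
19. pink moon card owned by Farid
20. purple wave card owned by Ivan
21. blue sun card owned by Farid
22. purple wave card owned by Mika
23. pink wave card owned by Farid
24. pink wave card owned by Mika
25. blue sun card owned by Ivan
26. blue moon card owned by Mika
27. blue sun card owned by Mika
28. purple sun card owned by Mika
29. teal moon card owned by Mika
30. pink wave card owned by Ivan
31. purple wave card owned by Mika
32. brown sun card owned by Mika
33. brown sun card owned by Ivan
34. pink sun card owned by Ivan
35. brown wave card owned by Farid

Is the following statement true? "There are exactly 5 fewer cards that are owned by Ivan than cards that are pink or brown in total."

|cards owned by Ivan| = 12.
|cards that are pink or brown| = 17.
The claim requires 17 − 12 (= 5) to equal 5, which holds.

True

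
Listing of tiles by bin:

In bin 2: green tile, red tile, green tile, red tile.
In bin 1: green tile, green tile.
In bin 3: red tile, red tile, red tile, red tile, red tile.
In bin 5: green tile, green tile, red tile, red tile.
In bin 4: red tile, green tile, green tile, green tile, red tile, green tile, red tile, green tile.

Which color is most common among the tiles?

Counts by color: red 12, green 11.
The maximum is 12, held uniquely by red.

red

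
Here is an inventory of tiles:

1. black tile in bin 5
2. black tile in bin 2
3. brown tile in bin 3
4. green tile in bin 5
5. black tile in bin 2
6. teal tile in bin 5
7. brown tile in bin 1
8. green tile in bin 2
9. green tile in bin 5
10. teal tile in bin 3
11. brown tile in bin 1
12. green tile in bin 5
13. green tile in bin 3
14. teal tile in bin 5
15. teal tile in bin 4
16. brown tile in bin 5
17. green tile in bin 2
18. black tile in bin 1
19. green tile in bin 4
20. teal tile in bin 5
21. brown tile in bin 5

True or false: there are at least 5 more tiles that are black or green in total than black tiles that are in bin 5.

True

tiles that are black or green: 11.
black tiles in bin 5: 1.
The claim requires 11 − 1 = 10 ≥ 5, which holds.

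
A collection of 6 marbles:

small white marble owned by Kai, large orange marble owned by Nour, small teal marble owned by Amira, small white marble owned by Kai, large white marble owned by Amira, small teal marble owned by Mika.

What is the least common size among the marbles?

large

Counts by size: small 4, large 2.
The minimum is 2, held uniquely by large.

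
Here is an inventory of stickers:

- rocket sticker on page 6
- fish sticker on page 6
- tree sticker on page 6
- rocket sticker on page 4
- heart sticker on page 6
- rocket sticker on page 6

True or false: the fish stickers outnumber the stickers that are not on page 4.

False

There is 1 fish sticker.
There are 5 stickers that are not on page 4.
The claim requires 1 > 5, which does not hold.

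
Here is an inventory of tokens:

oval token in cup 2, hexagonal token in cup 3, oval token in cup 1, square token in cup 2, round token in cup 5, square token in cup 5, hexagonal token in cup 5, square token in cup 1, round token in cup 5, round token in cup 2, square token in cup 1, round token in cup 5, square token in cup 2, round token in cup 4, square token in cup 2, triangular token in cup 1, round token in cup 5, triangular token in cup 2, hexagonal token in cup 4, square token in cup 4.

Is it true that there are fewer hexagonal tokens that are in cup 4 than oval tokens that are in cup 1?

False

hexagonal tokens in cup 4: 1.
oval tokens in cup 1: 1.
The claim requires 1 < 1, which does not hold.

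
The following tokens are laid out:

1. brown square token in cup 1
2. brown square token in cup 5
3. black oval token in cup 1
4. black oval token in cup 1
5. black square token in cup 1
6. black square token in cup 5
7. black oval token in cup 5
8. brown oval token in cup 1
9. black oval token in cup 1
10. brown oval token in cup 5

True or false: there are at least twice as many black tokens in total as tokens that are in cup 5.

False

There are 6 black tokens.
There are 4 tokens in cup 5.
The claim requires 6 ≥ 2 × 4 = 8, which does not hold.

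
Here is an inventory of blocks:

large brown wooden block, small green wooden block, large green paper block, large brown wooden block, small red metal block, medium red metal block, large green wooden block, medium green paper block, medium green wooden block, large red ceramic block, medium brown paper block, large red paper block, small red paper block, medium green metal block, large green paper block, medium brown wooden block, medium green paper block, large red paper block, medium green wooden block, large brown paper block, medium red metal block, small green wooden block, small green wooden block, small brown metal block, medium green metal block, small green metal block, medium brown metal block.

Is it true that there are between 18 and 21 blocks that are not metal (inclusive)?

True

There are 19 blocks that are not metal.
The claim requires 18 ≤ 19 ≤ 21, which holds.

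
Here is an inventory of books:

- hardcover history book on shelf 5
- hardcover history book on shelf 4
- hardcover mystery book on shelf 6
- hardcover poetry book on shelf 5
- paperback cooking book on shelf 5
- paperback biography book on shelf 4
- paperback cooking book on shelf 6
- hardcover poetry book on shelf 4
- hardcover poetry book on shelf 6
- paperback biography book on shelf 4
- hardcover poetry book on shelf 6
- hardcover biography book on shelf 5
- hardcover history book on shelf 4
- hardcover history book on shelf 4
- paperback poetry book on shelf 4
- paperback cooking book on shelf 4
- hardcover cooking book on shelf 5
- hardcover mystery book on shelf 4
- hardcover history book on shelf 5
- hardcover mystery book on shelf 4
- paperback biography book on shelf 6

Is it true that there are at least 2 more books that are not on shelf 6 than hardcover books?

True

There are 16 books that are not on shelf 6.
There are 14 hardcover books.
The claim requires 16 − 14 = 2 ≥ 2, which holds.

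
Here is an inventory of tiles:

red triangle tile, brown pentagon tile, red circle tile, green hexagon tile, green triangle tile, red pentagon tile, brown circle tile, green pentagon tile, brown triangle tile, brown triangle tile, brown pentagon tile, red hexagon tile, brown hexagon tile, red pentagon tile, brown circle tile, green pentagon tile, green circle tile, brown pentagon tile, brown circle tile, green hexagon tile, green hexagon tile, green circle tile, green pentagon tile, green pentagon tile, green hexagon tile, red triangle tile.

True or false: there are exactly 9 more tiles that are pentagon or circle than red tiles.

True

tiles that are pentagon or circle: 15.
red tiles: 6.
The claim requires 15 − 6 (= 9) to equal 9, which holds.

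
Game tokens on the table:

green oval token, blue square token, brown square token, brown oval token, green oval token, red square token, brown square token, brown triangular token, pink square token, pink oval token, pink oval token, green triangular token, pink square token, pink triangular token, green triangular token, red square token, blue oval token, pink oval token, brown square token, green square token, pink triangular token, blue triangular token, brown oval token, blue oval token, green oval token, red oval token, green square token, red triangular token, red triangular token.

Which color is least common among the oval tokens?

Counts by color (restricted to oval tokens): pink 3, green 3, brown 2, blue 2, red 1.
The minimum is 1, held uniquely by red.

red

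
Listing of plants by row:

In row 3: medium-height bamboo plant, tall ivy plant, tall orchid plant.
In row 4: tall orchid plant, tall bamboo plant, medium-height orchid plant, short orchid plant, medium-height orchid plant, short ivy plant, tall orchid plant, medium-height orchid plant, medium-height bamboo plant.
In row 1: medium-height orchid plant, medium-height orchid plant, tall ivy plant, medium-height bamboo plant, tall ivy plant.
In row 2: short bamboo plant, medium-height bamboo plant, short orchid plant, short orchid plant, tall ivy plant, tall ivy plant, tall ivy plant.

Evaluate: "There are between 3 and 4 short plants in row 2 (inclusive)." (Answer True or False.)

True

|short plants in row 2| = 3.
The claim requires 3 ≤ 3 ≤ 4, which holds.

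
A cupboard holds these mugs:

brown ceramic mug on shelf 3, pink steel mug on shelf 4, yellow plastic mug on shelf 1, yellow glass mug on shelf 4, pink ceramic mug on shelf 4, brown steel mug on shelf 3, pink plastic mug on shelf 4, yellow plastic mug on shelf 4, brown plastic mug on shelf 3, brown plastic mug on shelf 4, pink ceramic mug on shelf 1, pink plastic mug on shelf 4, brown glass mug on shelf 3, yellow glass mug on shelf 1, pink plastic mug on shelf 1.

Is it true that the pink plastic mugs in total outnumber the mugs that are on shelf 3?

False

|pink plastic mugs| = 3.
|mugs on shelf 3| = 4.
The claim requires 3 > 4, which does not hold.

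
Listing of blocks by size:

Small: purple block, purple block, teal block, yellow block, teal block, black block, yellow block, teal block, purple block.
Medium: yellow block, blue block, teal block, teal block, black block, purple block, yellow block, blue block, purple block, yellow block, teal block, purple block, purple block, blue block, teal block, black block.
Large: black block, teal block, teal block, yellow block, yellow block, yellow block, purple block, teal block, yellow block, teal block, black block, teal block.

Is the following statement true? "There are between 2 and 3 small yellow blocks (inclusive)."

True

small yellow blocks: 2.
The claim requires 2 ≤ 2 ≤ 3, which holds.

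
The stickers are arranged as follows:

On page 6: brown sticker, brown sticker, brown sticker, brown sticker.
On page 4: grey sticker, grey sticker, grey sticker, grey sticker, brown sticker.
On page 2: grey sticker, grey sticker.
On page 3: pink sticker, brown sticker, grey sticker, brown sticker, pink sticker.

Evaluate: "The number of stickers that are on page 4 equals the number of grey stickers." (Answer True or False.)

False

stickers on page 4: 5.
grey stickers: 7.
The claim requires 5 = 7, which does not hold.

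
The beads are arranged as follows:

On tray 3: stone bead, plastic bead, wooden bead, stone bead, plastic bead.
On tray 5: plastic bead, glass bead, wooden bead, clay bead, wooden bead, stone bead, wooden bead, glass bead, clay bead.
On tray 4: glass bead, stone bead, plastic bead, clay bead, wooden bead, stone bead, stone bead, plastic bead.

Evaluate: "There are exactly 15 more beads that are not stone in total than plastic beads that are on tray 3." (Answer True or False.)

There are 16 beads that are not stone.
There are 2 plastic beads on tray 3.
The claim requires 16 − 2 (= 14) to equal 15, which does not hold.

False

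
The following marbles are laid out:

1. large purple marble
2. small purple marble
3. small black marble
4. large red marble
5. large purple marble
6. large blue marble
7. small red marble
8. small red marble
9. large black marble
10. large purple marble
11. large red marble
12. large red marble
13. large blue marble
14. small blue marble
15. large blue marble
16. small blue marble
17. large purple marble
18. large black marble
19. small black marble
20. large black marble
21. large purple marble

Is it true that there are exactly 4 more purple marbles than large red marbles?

False

purple marbles: 6.
large red marbles: 3.
The claim requires 6 − 3 (= 3) to equal 4, which does not hold.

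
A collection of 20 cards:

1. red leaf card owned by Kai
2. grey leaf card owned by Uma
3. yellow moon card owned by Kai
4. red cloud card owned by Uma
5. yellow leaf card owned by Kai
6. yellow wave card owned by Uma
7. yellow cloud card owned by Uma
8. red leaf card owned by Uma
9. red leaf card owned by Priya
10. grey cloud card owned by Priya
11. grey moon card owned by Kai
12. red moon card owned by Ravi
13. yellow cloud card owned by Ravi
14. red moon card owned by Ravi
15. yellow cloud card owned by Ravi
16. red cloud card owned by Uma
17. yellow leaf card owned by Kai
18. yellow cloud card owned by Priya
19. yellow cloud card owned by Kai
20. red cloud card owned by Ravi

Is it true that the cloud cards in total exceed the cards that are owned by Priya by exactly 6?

True

|cloud cards| = 9.
|cards owned by Priya| = 3.
The claim requires 9 − 3 (= 6) to equal 6, which holds.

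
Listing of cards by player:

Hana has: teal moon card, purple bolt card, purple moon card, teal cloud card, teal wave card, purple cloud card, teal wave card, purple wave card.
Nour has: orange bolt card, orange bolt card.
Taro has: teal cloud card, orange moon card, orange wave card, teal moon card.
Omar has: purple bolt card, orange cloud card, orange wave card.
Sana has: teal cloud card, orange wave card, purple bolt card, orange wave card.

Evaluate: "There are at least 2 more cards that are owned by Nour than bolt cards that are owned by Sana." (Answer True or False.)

False

cards owned by Nour: 2.
bolt cards owned by Sana: 1.
The claim requires 2 − 1 = 1 ≥ 2, which does not hold.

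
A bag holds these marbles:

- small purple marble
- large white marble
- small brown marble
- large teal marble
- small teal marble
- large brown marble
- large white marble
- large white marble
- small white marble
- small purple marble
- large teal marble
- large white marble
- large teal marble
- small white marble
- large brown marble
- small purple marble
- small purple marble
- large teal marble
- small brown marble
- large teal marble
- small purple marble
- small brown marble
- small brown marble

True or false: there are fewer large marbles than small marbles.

True

|large marbles| = 11.
|small marbles| = 12.
The claim requires 11 < 12, which holds.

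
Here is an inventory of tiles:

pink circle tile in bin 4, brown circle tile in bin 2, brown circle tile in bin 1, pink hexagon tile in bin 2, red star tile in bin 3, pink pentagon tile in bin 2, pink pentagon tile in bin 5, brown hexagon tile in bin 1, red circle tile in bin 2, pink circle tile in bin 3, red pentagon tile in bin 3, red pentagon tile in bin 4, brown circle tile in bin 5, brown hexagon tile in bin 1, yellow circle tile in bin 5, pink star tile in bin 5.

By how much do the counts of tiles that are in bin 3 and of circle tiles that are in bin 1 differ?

2

tiles in bin 3: 3. circle tiles in bin 1: 1.
|3 − 1| = 3 − 1 = 2.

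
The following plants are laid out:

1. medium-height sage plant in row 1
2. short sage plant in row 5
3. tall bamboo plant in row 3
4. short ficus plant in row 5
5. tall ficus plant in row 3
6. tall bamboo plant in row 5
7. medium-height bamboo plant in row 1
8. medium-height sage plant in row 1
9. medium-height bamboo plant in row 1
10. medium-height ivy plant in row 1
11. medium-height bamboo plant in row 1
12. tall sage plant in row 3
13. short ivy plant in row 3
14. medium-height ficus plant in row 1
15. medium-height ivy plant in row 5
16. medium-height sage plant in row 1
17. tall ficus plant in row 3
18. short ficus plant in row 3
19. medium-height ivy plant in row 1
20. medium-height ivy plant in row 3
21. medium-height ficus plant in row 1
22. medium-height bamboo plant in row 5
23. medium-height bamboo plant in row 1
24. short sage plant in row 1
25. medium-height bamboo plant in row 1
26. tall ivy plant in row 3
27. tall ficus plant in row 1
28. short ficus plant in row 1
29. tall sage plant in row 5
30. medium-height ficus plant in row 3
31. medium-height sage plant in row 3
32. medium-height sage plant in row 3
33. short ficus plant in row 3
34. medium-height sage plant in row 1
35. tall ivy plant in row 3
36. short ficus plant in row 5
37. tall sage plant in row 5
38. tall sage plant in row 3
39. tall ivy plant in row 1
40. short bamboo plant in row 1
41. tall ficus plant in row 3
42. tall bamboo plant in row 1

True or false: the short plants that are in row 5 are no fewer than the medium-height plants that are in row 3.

False

|short plants in row 5| = 3.
|medium-height plants in row 3| = 4.
The claim requires 3 ≥ 4, which does not hold.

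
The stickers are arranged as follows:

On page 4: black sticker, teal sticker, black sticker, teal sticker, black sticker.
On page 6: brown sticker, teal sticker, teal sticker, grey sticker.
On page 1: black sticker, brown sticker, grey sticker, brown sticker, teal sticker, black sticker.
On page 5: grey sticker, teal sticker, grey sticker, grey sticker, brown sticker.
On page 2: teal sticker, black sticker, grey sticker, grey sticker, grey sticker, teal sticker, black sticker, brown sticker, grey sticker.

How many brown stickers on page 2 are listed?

1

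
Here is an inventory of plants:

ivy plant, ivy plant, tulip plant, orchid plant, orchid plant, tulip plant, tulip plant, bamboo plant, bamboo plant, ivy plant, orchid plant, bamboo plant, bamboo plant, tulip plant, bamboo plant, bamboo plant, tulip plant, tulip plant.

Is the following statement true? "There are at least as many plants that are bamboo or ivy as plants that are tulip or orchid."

True

plants that are bamboo or ivy: 9.
plants that are tulip or orchid: 9.
The claim requires 9 ≥ 9, which holds.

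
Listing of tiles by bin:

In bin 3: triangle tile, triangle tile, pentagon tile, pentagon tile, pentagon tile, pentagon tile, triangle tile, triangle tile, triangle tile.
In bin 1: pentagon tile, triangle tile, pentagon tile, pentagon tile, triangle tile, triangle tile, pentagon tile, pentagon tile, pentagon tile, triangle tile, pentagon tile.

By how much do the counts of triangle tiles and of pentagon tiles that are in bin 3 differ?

5

triangle tiles: 9. pentagon tiles in bin 3: 4.
|9 − 4| = 9 − 4 = 5.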